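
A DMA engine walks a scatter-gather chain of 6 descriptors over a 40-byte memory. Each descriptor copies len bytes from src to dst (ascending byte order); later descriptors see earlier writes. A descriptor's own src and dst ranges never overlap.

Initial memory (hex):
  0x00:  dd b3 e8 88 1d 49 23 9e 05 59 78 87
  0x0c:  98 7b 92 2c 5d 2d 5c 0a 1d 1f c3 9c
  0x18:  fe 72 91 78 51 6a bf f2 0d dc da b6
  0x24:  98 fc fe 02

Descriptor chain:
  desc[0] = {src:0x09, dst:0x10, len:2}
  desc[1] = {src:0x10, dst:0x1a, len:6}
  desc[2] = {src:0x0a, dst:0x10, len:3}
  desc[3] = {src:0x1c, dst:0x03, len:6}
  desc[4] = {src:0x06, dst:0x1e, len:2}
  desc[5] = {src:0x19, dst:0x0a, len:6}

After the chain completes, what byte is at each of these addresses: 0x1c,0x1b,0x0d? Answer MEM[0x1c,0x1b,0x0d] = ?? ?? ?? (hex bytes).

MEM[0x1c,0x1b,0x0d] = 5c 78 5c

#0 dst[0x10+2] := {0x59,0x78}
#1 dst[0x1a+6] := {0x59,0x78,0x5c,0x0a,0x1d,0x1f}
#2 dst[0x10+3] := {0x78,0x87,0x98}
#3 dst[0x03+6] := {0x5c,0x0a,0x1d,0x1f,0x0d,0xdc}
#4 dst[0x1e+2] := {0x1f,0x0d}
#5 dst[0x0a+6] := {0x72,0x59,0x78,0x5c,0x0a,0x1f}
query mem[0x1c]=0x5c, mem[0x1b]=0x78, mem[0x0d]=0x5c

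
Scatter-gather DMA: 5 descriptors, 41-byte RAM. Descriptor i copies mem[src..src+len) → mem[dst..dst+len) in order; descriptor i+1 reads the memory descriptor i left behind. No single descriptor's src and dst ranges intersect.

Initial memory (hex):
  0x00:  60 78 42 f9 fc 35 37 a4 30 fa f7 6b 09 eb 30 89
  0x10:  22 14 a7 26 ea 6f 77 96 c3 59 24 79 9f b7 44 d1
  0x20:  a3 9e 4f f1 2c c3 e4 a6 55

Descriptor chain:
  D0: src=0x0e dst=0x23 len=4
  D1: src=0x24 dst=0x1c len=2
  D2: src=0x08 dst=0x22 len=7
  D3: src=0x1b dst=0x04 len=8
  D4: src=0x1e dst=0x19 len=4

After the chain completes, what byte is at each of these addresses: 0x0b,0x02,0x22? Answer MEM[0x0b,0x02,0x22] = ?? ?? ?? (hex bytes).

D0: mem[0x23..0x26] <- [30 89 22 14]
D1: mem[0x1c..0x1d] <- [89 22]
D2: mem[0x22..0x28] <- [30 fa f7 6b 09 eb 30]
D3: mem[0x04..0x0b] <- [79 89 22 44 d1 a3 9e 30]
D4: mem[0x19..0x1c] <- [44 d1 a3 9e]
query mem[0x0b]=0x30, mem[0x02]=0x42, mem[0x22]=0x30

MEM[0x0b,0x02,0x22] = 30 42 30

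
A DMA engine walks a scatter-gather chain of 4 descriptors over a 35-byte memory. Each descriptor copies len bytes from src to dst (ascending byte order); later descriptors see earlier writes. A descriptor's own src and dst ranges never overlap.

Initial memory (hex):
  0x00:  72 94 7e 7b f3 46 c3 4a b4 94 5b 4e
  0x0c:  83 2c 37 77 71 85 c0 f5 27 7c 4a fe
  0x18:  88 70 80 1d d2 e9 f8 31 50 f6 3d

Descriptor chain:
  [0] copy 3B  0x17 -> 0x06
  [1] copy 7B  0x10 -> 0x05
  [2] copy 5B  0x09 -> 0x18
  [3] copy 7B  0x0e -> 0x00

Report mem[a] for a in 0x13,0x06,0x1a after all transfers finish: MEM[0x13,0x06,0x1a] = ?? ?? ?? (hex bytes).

MEM[0x13,0x06,0x1a] = f5 27 4a

  after D0: wrote 3B at 0x06 = fe8870
  after D1: wrote 7B at 0x05 = 7185c0f5277c4a
  after D2: wrote 5B at 0x18 = 277c4a832c
  after D3: wrote 7B at 0x00 = 37777185c0f527
query mem[0x13]=0xf5, mem[0x06]=0x27, mem[0x1a]=0x4a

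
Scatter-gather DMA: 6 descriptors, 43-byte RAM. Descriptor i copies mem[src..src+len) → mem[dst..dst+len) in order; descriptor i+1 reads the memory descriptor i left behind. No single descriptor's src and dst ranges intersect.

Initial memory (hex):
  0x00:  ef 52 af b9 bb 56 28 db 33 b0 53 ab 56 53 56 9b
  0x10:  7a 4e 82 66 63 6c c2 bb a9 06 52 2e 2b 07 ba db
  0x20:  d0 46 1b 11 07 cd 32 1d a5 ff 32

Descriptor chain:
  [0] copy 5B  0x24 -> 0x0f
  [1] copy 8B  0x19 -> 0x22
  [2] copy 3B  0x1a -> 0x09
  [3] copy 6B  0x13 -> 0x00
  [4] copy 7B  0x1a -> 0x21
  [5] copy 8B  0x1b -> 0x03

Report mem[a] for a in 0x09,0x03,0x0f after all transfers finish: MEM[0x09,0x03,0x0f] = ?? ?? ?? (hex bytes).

[0] 0x24->0x0f len=5 : 07 cd 32 1d a5
[1] 0x19->0x22 len=8 : 06 52 2e 2b 07 ba db d0
[2] 0x1a->0x09 len=3 : 52 2e 2b
[3] 0x13->0x00 len=6 : a5 63 6c c2 bb a9
[4] 0x1a->0x21 len=7 : 52 2e 2b 07 ba db d0
[5] 0x1b->0x03 len=8 : 2e 2b 07 ba db d0 52 2e
query mem[0x09]=0x52, mem[0x03]=0x2e, mem[0x0f]=0x07

MEM[0x09,0x03,0x0f] = 52 2e 07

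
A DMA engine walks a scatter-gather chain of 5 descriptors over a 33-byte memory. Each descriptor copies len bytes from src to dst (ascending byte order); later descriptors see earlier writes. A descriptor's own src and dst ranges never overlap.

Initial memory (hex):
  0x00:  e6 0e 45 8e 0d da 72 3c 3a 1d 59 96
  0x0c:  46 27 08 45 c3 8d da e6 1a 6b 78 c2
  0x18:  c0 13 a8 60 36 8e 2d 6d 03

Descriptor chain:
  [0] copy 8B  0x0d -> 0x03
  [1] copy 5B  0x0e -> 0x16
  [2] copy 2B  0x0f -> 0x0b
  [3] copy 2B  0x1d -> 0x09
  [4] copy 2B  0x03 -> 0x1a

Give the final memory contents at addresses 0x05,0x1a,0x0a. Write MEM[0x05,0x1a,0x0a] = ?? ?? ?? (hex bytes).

D0: mem[0x03..0x0a] <- [27 08 45 c3 8d da e6 1a]
D1: mem[0x16..0x1a] <- [08 45 c3 8d da]
D2: mem[0x0b..0x0c] <- [45 c3]
D3: mem[0x09..0x0a] <- [8e 2d]
D4: mem[0x1a..0x1b] <- [27 08]
query mem[0x05]=0x45, mem[0x1a]=0x27, mem[0x0a]=0x2d

MEM[0x05,0x1a,0x0a] = 45 27 2d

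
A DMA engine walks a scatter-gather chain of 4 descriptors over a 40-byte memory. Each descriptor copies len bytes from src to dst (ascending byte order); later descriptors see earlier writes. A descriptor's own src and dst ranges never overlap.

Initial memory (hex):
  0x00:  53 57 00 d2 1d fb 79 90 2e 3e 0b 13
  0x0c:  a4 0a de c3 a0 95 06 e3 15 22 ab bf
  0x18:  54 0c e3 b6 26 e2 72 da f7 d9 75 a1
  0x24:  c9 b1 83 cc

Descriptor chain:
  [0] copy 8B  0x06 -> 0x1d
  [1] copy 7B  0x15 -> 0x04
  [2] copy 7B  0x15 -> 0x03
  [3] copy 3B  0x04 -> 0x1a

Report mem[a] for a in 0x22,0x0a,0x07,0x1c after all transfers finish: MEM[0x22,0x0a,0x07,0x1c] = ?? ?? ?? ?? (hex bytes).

  after D0: wrote 8B at 0x1d = 79902e3e0b13a40a
  after D1: wrote 7B at 0x04 = 22abbf540ce3b6
  after D2: wrote 7B at 0x03 = 22abbf540ce3b6
  after D3: wrote 3B at 0x1a = abbf54
query mem[0x22]=0x13, mem[0x0a]=0xb6, mem[0x07]=0x0c, mem[0x1c]=0x54

MEM[0x22,0x0a,0x07,0x1c] = 13 b6 0c 54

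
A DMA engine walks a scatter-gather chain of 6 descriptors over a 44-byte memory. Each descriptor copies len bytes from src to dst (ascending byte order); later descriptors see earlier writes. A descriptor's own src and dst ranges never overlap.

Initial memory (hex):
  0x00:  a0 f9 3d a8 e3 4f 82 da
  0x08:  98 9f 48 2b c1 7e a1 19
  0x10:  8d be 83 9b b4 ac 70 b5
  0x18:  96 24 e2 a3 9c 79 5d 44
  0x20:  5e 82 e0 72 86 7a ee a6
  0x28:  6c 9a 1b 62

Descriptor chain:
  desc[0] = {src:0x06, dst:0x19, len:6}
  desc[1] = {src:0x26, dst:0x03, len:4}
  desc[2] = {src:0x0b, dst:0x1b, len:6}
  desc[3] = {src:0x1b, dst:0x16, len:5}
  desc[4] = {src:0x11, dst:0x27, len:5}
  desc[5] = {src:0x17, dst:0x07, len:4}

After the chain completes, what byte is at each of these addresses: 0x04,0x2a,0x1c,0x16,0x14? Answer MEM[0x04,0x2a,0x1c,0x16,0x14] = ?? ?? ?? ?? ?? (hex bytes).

#0 dst[0x19+6] := {0x82,0xda,0x98,0x9f,0x48,0x2b}
#1 dst[0x03+4] := {0xee,0xa6,0x6c,0x9a}
#2 dst[0x1b+6] := {0x2b,0xc1,0x7e,0xa1,0x19,0x8d}
#3 dst[0x16+5] := {0x2b,0xc1,0x7e,0xa1,0x19}
#4 dst[0x27+5] := {0xbe,0x83,0x9b,0xb4,0xac}
#5 dst[0x07+4] := {0xc1,0x7e,0xa1,0x19}
query mem[0x04]=0xa6, mem[0x2a]=0xb4, mem[0x1c]=0xc1, mem[0x16]=0x2b, mem[0x14]=0xb4

MEM[0x04,0x2a,0x1c,0x16,0x14] = a6 b4 c1 2b b4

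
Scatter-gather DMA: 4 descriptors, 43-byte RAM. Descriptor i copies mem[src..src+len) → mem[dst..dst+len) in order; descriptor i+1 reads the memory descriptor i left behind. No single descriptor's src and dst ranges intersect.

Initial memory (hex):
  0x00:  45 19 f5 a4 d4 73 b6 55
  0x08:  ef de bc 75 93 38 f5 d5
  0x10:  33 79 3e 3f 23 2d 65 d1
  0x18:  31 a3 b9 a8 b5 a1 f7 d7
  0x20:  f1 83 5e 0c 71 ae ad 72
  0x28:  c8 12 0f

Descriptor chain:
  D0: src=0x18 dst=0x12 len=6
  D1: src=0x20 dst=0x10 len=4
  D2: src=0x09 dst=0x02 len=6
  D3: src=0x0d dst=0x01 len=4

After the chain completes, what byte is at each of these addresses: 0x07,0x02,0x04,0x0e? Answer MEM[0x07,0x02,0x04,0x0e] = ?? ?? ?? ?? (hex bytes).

MEM[0x07,0x02,0x04,0x0e] = f5 f5 f1 f5

#0 dst[0x12+6] := {0x31,0xa3,0xb9,0xa8,0xb5,0xa1}
#1 dst[0x10+4] := {0xf1,0x83,0x5e,0x0c}
#2 dst[0x02+6] := {0xde,0xbc,0x75,0x93,0x38,0xf5}
#3 dst[0x01+4] := {0x38,0xf5,0xd5,0xf1}
query mem[0x07]=0xf5, mem[0x02]=0xf5, mem[0x04]=0xf1, mem[0x0e]=0xf5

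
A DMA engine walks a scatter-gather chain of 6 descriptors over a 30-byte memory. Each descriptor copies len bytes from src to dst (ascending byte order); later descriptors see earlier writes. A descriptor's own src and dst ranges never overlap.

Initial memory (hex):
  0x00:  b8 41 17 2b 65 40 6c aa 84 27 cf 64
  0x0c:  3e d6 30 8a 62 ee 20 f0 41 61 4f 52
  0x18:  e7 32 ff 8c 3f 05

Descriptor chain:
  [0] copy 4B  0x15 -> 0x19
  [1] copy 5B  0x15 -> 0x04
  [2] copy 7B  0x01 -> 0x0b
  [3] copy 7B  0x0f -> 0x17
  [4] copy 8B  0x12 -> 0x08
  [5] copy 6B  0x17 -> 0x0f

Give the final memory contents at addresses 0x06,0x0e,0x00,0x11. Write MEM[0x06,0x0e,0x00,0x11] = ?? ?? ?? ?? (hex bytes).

[0] 0x15->0x19 len=4 : 61 4f 52 e7
[1] 0x15->0x04 len=5 : 61 4f 52 e7 61
[2] 0x01->0x0b len=7 : 41 17 2b 61 4f 52 e7
[3] 0x0f->0x17 len=7 : 4f 52 e7 20 f0 41 61
[4] 0x12->0x08 len=8 : 20 f0 41 61 4f 4f 52 e7
[5] 0x17->0x0f len=6 : 4f 52 e7 20 f0 41
query mem[0x06]=0x52, mem[0x0e]=0x52, mem[0x00]=0xb8, mem[0x11]=0xe7

MEM[0x06,0x0e,0x00,0x11] = 52 52 b8 e7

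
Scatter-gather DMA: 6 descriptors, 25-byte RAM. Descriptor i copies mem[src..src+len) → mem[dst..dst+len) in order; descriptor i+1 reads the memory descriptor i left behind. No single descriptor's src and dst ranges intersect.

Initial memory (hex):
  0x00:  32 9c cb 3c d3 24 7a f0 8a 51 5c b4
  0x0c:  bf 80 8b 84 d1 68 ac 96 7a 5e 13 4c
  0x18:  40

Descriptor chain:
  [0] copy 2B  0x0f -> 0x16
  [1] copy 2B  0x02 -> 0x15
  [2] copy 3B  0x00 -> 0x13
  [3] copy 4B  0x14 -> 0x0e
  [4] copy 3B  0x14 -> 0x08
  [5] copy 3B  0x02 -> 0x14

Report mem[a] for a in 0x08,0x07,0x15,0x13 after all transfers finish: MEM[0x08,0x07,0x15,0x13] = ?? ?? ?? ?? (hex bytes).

MEM[0x08,0x07,0x15,0x13] = 9c f0 3c 32

#0 dst[0x16+2] := {0x84,0xd1}
#1 dst[0x15+2] := {0xcb,0x3c}
#2 dst[0x13+3] := {0x32,0x9c,0xcb}
#3 dst[0x0e+4] := {0x9c,0xcb,0x3c,0xd1}
#4 dst[0x08+3] := {0x9c,0xcb,0x3c}
#5 dst[0x14+3] := {0xcb,0x3c,0xd3}
query mem[0x08]=0x9c, mem[0x07]=0xf0, mem[0x15]=0x3c, mem[0x13]=0x32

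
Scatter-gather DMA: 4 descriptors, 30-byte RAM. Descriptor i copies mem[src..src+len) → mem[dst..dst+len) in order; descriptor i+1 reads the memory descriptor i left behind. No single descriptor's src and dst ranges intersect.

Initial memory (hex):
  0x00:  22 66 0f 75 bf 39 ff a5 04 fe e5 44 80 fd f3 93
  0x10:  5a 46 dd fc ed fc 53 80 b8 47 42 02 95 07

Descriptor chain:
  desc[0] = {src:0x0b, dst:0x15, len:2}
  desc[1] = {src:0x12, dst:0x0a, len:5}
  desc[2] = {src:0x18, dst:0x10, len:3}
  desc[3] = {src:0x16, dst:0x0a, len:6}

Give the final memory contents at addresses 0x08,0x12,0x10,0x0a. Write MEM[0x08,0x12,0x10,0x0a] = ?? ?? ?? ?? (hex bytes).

[0] 0x0b->0x15 len=2 : 44 80
[1] 0x12->0x0a len=5 : dd fc ed 44 80
[2] 0x18->0x10 len=3 : b8 47 42
[3] 0x16->0x0a len=6 : 80 80 b8 47 42 02
query mem[0x08]=0x04, mem[0x12]=0x42, mem[0x10]=0xb8, mem[0x0a]=0x80

MEM[0x08,0x12,0x10,0x0a] = 04 42 b8 80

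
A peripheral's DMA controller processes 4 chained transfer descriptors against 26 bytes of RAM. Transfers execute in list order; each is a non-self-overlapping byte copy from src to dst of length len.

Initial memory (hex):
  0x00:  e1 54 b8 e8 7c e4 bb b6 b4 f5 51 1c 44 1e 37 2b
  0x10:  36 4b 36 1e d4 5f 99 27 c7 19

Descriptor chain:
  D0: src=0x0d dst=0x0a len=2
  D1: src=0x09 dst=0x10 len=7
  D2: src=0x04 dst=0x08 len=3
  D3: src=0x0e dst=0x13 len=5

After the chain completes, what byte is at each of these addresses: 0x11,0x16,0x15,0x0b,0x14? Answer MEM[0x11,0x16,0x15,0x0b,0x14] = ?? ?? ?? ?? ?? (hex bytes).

#0 dst[0x0a+2] := {0x1e,0x37}
#1 dst[0x10+7] := {0xf5,0x1e,0x37,0x44,0x1e,0x37,0x2b}
#2 dst[0x08+3] := {0x7c,0xe4,0xbb}
#3 dst[0x13+5] := {0x37,0x2b,0xf5,0x1e,0x37}
query mem[0x11]=0x1e, mem[0x16]=0x1e, mem[0x15]=0xf5, mem[0x0b]=0x37, mem[0x14]=0x2b

MEM[0x11,0x16,0x15,0x0b,0x14] = 1e 1e f5 37 2b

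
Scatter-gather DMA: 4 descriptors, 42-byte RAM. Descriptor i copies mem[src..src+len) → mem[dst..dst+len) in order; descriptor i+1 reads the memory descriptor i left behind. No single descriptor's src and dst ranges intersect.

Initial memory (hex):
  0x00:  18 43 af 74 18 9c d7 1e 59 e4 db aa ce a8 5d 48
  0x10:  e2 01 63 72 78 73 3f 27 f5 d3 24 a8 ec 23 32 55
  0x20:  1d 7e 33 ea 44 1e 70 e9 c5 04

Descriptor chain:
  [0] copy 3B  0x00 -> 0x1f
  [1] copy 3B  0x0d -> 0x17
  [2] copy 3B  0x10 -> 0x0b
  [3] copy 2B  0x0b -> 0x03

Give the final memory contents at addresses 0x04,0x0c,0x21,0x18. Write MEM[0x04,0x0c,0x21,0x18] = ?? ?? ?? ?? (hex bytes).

MEM[0x04,0x0c,0x21,0x18] = 01 01 af 5d

  after D0: wrote 3B at 0x1f = 1843af
  after D1: wrote 3B at 0x17 = a85d48
  after D2: wrote 3B at 0x0b = e20163
  after D3: wrote 2B at 0x03 = e201
query mem[0x04]=0x01, mem[0x0c]=0x01, mem[0x21]=0xaf, mem[0x18]=0x5d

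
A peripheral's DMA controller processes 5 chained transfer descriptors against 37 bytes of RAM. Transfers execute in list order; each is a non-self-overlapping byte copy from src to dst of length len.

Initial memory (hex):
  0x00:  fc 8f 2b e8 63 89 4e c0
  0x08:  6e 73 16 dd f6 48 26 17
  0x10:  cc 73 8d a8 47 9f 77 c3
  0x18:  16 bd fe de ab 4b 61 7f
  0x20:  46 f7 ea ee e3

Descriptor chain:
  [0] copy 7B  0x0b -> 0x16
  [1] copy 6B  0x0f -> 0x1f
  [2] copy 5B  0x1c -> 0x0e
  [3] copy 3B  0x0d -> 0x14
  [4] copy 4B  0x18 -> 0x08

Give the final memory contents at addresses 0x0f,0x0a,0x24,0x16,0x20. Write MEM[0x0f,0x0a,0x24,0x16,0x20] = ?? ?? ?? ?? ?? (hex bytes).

#0 dst[0x16+7] := {0xdd,0xf6,0x48,0x26,0x17,0xcc,0x73}
#1 dst[0x1f+6] := {0x17,0xcc,0x73,0x8d,0xa8,0x47}
#2 dst[0x0e+5] := {0x73,0x4b,0x61,0x17,0xcc}
#3 dst[0x14+3] := {0x48,0x73,0x4b}
#4 dst[0x08+4] := {0x48,0x26,0x17,0xcc}
query mem[0x0f]=0x4b, mem[0x0a]=0x17, mem[0x24]=0x47, mem[0x16]=0x4b, mem[0x20]=0xcc

MEM[0x0f,0x0a,0x24,0x16,0x20] = 4b 17 47 4b cc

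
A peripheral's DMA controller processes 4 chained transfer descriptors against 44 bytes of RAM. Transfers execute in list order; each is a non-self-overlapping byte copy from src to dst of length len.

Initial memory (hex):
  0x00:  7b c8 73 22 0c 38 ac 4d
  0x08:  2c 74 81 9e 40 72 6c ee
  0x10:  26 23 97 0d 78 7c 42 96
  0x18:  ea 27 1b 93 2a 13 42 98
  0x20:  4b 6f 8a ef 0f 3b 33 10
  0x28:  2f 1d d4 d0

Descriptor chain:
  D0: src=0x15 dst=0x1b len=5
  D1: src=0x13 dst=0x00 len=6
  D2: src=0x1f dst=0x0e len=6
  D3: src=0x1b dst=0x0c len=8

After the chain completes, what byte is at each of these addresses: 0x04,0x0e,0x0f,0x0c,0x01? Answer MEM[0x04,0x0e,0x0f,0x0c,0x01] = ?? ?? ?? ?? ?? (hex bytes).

MEM[0x04,0x0e,0x0f,0x0c,0x01] = 96 96 ea 7c 78

  after D0: wrote 5B at 0x1b = 7c4296ea27
  after D1: wrote 6B at 0x00 = 0d787c4296ea
  after D2: wrote 6B at 0x0e = 274b6f8aef0f
  after D3: wrote 8B at 0x0c = 7c4296ea274b6f8a
query mem[0x04]=0x96, mem[0x0e]=0x96, mem[0x0f]=0xea, mem[0x0c]=0x7c, mem[0x01]=0x78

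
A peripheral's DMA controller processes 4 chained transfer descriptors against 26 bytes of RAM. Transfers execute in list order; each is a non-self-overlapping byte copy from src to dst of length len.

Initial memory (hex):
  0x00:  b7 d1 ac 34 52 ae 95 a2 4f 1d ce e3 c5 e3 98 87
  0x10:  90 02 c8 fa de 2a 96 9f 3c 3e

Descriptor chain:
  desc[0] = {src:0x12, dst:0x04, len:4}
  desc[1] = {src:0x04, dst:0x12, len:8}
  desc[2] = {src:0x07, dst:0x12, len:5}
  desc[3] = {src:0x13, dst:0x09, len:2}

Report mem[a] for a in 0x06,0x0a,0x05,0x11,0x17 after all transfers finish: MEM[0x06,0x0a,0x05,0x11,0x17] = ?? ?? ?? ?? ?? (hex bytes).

MEM[0x06,0x0a,0x05,0x11,0x17] = de 1d fa 02 1d

#0 dst[0x04+4] := {0xc8,0xfa,0xde,0x2a}
#1 dst[0x12+8] := {0xc8,0xfa,0xde,0x2a,0x4f,0x1d,0xce,0xe3}
#2 dst[0x12+5] := {0x2a,0x4f,0x1d,0xce,0xe3}
#3 dst[0x09+2] := {0x4f,0x1d}
query mem[0x06]=0xde, mem[0x0a]=0x1d, mem[0x05]=0xfa, mem[0x11]=0x02, mem[0x17]=0x1d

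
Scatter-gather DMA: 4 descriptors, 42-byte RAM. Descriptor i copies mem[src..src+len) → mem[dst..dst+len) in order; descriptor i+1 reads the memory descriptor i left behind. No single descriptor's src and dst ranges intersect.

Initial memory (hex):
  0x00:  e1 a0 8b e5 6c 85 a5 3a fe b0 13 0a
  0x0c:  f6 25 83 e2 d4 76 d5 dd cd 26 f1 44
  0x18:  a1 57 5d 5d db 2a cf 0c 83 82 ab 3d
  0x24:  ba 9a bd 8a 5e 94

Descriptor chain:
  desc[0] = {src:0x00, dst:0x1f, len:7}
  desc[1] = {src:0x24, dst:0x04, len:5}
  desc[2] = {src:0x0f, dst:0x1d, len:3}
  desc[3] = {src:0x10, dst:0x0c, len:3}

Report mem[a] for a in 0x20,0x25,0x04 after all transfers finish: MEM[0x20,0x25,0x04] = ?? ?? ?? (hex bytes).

MEM[0x20,0x25,0x04] = a0 a5 85

#0 dst[0x1f+7] := {0xe1,0xa0,0x8b,0xe5,0x6c,0x85,0xa5}
#1 dst[0x04+5] := {0x85,0xa5,0xbd,0x8a,0x5e}
#2 dst[0x1d+3] := {0xe2,0xd4,0x76}
#3 dst[0x0c+3] := {0xd4,0x76,0xd5}
query mem[0x20]=0xa0, mem[0x25]=0xa5, mem[0x04]=0x85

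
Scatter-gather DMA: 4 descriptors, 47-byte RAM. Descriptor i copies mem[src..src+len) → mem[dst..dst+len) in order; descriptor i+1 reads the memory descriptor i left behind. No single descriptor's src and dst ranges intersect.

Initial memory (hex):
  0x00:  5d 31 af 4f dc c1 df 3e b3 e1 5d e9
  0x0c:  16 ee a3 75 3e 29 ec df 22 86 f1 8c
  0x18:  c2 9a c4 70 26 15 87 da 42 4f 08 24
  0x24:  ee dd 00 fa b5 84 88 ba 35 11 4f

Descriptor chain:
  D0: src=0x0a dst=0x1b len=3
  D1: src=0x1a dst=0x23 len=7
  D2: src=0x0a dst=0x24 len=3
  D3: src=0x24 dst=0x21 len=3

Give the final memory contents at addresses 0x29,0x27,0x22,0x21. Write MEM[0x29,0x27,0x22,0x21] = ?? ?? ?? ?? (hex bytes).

#0 dst[0x1b+3] := {0x5d,0xe9,0x16}
#1 dst[0x23+7] := {0xc4,0x5d,0xe9,0x16,0x87,0xda,0x42}
#2 dst[0x24+3] := {0x5d,0xe9,0x16}
#3 dst[0x21+3] := {0x5d,0xe9,0x16}
query mem[0x29]=0x42, mem[0x27]=0x87, mem[0x22]=0xe9, mem[0x21]=0x5d

MEM[0x29,0x27,0x22,0x21] = 42 87 e9 5d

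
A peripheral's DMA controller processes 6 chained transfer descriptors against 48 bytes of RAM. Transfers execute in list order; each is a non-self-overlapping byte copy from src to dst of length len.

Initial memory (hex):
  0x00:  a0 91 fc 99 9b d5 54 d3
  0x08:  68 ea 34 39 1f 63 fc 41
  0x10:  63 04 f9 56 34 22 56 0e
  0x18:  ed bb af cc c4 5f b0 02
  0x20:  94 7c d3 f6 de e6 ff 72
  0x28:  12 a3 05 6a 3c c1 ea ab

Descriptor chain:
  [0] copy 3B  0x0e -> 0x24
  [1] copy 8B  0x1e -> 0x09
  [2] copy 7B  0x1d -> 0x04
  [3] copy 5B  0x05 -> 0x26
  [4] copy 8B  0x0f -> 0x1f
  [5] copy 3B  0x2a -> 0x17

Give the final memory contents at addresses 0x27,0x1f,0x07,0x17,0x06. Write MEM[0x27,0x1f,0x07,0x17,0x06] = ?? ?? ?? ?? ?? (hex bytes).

#0 dst[0x24+3] := {0xfc,0x41,0x63}
#1 dst[0x09+8] := {0xb0,0x02,0x94,0x7c,0xd3,0xf6,0xfc,0x41}
#2 dst[0x04+7] := {0x5f,0xb0,0x02,0x94,0x7c,0xd3,0xf6}
#3 dst[0x26+5] := {0xb0,0x02,0x94,0x7c,0xd3}
#4 dst[0x1f+8] := {0xfc,0x41,0x04,0xf9,0x56,0x34,0x22,0x56}
#5 dst[0x17+3] := {0xd3,0x6a,0x3c}
query mem[0x27]=0x02, mem[0x1f]=0xfc, mem[0x07]=0x94, mem[0x17]=0xd3, mem[0x06]=0x02

MEM[0x27,0x1f,0x07,0x17,0x06] = 02 fc 94 d3 02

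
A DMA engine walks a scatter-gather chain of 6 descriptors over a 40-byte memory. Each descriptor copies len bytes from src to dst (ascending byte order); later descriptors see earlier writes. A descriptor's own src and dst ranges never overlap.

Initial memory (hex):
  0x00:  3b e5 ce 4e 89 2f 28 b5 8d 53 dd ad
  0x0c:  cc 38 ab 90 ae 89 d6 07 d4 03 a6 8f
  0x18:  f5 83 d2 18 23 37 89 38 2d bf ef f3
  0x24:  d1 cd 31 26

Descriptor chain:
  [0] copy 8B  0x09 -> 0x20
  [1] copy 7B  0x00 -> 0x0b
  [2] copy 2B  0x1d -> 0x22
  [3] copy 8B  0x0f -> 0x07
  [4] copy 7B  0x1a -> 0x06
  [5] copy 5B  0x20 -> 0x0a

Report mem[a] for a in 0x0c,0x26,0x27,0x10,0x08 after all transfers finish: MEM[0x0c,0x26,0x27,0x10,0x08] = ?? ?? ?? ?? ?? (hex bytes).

MEM[0x0c,0x26,0x27,0x10,0x08] = 37 90 ae 2f 23

D0: mem[0x20..0x27] <- [53 dd ad cc 38 ab 90 ae]
D1: mem[0x0b..0x11] <- [3b e5 ce 4e 89 2f 28]
D2: mem[0x22..0x23] <- [37 89]
D3: mem[0x07..0x0e] <- [89 2f 28 d6 07 d4 03 a6]
D4: mem[0x06..0x0c] <- [d2 18 23 37 89 38 53]
D5: mem[0x0a..0x0e] <- [53 dd 37 89 38]
query mem[0x0c]=0x37, mem[0x26]=0x90, mem[0x27]=0xae, mem[0x10]=0x2f, mem[0x08]=0x23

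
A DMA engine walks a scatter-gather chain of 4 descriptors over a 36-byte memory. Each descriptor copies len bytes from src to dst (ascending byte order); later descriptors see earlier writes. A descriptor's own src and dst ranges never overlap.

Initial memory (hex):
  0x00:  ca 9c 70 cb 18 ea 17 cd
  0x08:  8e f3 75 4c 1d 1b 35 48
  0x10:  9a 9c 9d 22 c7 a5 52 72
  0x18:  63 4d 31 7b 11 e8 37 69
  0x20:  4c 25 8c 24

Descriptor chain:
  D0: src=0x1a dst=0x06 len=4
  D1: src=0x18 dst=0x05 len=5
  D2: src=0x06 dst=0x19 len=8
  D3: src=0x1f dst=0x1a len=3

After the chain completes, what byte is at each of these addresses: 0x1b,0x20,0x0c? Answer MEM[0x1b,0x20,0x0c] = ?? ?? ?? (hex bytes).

D0: mem[0x06..0x09] <- [31 7b 11 e8]
D1: mem[0x05..0x09] <- [63 4d 31 7b 11]
D2: mem[0x19..0x20] <- [4d 31 7b 11 75 4c 1d 1b]
D3: mem[0x1a..0x1c] <- [1d 1b 25]
query mem[0x1b]=0x1b, mem[0x20]=0x1b, mem[0x0c]=0x1d

MEM[0x1b,0x20,0x0c] = 1b 1b 1d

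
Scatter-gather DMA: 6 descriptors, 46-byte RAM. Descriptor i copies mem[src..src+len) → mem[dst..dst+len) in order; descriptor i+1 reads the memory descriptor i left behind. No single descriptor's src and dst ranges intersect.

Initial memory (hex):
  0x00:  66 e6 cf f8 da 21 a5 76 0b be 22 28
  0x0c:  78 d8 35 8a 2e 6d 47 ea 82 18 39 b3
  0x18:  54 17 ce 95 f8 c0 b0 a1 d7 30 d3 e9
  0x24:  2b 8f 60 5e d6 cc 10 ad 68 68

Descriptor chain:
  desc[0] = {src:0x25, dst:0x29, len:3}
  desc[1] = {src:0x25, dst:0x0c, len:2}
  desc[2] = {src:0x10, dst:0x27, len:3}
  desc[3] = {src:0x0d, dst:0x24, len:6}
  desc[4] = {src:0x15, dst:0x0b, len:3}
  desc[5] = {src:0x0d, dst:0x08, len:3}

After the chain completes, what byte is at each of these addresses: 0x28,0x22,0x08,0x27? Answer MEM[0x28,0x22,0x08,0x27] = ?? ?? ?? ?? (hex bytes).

MEM[0x28,0x22,0x08,0x27] = 6d d3 b3 2e

[0] 0x25->0x29 len=3 : 8f 60 5e
[1] 0x25->0x0c len=2 : 8f 60
[2] 0x10->0x27 len=3 : 2e 6d 47
[3] 0x0d->0x24 len=6 : 60 35 8a 2e 6d 47
[4] 0x15->0x0b len=3 : 18 39 b3
[5] 0x0d->0x08 len=3 : b3 35 8a
query mem[0x28]=0x6d, mem[0x22]=0xd3, mem[0x08]=0xb3, mem[0x27]=0x2e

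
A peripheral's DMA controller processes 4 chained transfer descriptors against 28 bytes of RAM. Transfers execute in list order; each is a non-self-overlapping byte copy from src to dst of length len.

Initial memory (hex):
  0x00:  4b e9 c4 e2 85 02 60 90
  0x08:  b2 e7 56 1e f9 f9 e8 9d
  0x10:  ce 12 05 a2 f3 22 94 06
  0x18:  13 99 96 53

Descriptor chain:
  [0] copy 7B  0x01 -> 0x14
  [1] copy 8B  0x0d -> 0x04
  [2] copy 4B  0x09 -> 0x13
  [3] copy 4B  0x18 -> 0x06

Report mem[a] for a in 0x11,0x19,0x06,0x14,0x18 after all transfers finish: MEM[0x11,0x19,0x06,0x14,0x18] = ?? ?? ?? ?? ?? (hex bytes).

MEM[0x11,0x19,0x06,0x14,0x18] = 12 60 02 a2 02

  after D0: wrote 7B at 0x14 = e9c4e285026090
  after D1: wrote 8B at 0x04 = f9e89dce1205a2e9
  after D2: wrote 4B at 0x13 = 05a2e9f9
  after D3: wrote 4B at 0x06 = 02609053
query mem[0x11]=0x12, mem[0x19]=0x60, mem[0x06]=0x02, mem[0x14]=0xa2, mem[0x18]=0x02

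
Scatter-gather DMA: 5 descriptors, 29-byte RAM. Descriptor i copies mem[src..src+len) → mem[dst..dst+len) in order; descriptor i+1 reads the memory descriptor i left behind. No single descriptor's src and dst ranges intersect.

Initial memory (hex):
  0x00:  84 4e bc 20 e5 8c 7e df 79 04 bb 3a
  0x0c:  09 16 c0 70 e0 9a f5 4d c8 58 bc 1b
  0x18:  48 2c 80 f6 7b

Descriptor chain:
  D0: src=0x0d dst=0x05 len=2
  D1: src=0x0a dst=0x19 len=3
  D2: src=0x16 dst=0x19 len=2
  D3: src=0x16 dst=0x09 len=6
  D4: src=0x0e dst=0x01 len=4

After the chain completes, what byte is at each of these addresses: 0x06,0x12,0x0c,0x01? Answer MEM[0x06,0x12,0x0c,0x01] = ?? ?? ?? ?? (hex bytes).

MEM[0x06,0x12,0x0c,0x01] = c0 f5 bc 09

#0 dst[0x05+2] := {0x16,0xc0}
#1 dst[0x19+3] := {0xbb,0x3a,0x09}
#2 dst[0x19+2] := {0xbc,0x1b}
#3 dst[0x09+6] := {0xbc,0x1b,0x48,0xbc,0x1b,0x09}
#4 dst[0x01+4] := {0x09,0x70,0xe0,0x9a}
query mem[0x06]=0xc0, mem[0x12]=0xf5, mem[0x0c]=0xbc, mem[0x01]=0x09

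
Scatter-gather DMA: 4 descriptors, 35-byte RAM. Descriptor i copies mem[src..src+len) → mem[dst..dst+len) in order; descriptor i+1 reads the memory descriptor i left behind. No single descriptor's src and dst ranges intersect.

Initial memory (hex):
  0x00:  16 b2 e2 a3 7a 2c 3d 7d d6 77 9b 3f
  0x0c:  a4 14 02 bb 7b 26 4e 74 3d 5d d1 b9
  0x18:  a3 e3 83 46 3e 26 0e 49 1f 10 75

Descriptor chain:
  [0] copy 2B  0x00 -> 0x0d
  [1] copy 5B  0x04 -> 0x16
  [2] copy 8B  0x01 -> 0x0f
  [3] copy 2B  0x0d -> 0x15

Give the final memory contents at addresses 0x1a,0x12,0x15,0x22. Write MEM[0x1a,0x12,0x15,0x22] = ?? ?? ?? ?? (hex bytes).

MEM[0x1a,0x12,0x15,0x22] = d6 7a 16 75

  after D0: wrote 2B at 0x0d = 16b2
  after D1: wrote 5B at 0x16 = 7a2c3d7dd6
  after D2: wrote 8B at 0x0f = b2e2a37a2c3d7dd6
  after D3: wrote 2B at 0x15 = 16b2
query mem[0x1a]=0xd6, mem[0x12]=0x7a, mem[0x15]=0x16, mem[0x22]=0x75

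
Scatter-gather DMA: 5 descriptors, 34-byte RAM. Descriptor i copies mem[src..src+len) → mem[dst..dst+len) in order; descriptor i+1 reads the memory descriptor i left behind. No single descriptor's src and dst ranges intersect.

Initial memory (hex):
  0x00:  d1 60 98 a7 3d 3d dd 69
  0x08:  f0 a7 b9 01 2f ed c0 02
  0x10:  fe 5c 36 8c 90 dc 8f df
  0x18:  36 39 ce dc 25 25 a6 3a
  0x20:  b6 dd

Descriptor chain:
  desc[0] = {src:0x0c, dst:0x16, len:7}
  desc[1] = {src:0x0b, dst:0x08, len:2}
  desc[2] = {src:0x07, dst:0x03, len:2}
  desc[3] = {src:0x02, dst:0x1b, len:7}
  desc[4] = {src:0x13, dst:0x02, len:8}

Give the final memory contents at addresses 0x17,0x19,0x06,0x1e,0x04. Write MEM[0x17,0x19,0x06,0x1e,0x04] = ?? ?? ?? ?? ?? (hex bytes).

MEM[0x17,0x19,0x06,0x1e,0x04] = ed 02 ed 3d dc

[0] 0x0c->0x16 len=7 : 2f ed c0 02 fe 5c 36
[1] 0x0b->0x08 len=2 : 01 2f
[2] 0x07->0x03 len=2 : 69 01
[3] 0x02->0x1b len=7 : 98 69 01 3d dd 69 01
[4] 0x13->0x02 len=8 : 8c 90 dc 2f ed c0 02 fe
query mem[0x17]=0xed, mem[0x19]=0x02, mem[0x06]=0xed, mem[0x1e]=0x3d, mem[0x04]=0xdc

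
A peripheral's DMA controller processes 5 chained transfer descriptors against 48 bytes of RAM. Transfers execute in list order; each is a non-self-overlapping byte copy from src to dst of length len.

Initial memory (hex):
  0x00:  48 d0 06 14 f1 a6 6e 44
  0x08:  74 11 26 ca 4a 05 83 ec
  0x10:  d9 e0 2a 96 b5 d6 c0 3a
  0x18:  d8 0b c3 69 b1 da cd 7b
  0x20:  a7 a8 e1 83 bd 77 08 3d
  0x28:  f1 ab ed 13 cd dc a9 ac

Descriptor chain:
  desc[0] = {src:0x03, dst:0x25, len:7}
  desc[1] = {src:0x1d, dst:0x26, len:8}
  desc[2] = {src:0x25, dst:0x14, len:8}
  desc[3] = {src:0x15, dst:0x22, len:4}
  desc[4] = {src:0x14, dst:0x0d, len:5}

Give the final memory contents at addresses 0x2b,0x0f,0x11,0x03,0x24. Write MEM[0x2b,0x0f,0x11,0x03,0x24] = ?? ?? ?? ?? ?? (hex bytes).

MEM[0x2b,0x0f,0x11,0x03,0x24] = e1 cd a7 14 7b

D0: mem[0x25..0x2b] <- [14 f1 a6 6e 44 74 11]
D1: mem[0x26..0x2d] <- [da cd 7b a7 a8 e1 83 bd]
D2: mem[0x14..0x1b] <- [14 da cd 7b a7 a8 e1 83]
D3: mem[0x22..0x25] <- [da cd 7b a7]
D4: mem[0x0d..0x11] <- [14 da cd 7b a7]
query mem[0x2b]=0xe1, mem[0x0f]=0xcd, mem[0x11]=0xa7, mem[0x03]=0x14, mem[0x24]=0x7b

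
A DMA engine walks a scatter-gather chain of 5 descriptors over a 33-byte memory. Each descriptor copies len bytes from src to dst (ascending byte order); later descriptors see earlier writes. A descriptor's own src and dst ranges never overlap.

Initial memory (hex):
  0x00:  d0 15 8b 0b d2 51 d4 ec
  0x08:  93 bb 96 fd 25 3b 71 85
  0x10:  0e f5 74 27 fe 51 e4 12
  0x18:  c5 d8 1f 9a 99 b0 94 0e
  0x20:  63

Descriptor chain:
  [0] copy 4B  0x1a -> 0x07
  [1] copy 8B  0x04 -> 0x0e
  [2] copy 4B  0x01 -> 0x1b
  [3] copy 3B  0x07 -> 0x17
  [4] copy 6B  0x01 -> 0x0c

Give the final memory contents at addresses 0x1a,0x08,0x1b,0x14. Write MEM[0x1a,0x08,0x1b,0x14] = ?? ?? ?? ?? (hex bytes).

  after D0: wrote 4B at 0x07 = 1f9a99b0
  after D1: wrote 8B at 0x0e = d251d41f9a99b0fd
  after D2: wrote 4B at 0x1b = 158b0bd2
  after D3: wrote 3B at 0x17 = 1f9a99
  after D4: wrote 6B at 0x0c = 158b0bd251d4
query mem[0x1a]=0x1f, mem[0x08]=0x9a, mem[0x1b]=0x15, mem[0x14]=0xb0

MEM[0x1a,0x08,0x1b,0x14] = 1f 9a 15 b0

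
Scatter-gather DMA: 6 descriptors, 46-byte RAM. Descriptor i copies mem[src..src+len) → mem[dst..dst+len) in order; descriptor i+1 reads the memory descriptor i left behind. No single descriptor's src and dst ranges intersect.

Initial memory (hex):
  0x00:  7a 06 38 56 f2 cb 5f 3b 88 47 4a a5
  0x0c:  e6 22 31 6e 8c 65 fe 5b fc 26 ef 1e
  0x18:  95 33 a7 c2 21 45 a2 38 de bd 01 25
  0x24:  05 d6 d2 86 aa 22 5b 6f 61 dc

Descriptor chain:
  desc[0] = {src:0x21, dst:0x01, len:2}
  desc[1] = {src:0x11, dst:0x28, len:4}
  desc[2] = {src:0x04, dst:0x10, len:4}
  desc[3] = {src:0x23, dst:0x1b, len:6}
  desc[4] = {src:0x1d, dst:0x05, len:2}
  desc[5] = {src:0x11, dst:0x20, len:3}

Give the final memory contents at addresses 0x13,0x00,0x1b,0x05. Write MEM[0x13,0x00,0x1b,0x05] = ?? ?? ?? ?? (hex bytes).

D0: mem[0x01..0x02] <- [bd 01]
D1: mem[0x28..0x2b] <- [65 fe 5b fc]
D2: mem[0x10..0x13] <- [f2 cb 5f 3b]
D3: mem[0x1b..0x20] <- [25 05 d6 d2 86 65]
D4: mem[0x05..0x06] <- [d6 d2]
D5: mem[0x20..0x22] <- [cb 5f 3b]
query mem[0x13]=0x3b, mem[0x00]=0x7a, mem[0x1b]=0x25, mem[0x05]=0xd6

MEM[0x13,0x00,0x1b,0x05] = 3b 7a 25 d6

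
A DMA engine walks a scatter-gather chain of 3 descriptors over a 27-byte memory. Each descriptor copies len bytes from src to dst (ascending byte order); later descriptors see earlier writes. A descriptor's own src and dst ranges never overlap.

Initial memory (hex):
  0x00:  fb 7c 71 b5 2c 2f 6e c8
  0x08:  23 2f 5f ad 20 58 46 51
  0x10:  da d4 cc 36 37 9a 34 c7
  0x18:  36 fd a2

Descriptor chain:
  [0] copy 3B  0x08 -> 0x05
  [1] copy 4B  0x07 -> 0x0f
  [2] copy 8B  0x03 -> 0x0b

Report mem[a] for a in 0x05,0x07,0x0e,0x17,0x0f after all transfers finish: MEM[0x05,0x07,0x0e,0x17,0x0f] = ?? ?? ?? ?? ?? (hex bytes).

#0 dst[0x05+3] := {0x23,0x2f,0x5f}
#1 dst[0x0f+4] := {0x5f,0x23,0x2f,0x5f}
#2 dst[0x0b+8] := {0xb5,0x2c,0x23,0x2f,0x5f,0x23,0x2f,0x5f}
query mem[0x05]=0x23, mem[0x07]=0x5f, mem[0x0e]=0x2f, mem[0x17]=0xc7, mem[0x0f]=0x5f

MEM[0x05,0x07,0x0e,0x17,0x0f] = 23 5f 2f c7 5f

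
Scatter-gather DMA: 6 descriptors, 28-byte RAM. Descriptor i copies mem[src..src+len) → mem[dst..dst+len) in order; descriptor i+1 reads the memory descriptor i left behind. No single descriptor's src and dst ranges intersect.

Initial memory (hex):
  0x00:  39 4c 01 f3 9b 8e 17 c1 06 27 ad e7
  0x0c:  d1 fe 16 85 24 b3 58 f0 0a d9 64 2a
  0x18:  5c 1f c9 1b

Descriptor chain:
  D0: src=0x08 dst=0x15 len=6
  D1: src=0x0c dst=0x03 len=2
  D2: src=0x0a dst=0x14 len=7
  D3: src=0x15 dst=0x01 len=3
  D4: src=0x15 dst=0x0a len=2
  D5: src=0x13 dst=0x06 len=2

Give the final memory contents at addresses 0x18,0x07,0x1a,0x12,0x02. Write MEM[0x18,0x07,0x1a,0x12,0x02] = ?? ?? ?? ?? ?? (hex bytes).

[0] 0x08->0x15 len=6 : 06 27 ad e7 d1 fe
[1] 0x0c->0x03 len=2 : d1 fe
[2] 0x0a->0x14 len=7 : ad e7 d1 fe 16 85 24
[3] 0x15->0x01 len=3 : e7 d1 fe
[4] 0x15->0x0a len=2 : e7 d1
[5] 0x13->0x06 len=2 : f0 ad
query mem[0x18]=0x16, mem[0x07]=0xad, mem[0x1a]=0x24, mem[0x12]=0x58, mem[0x02]=0xd1

MEM[0x18,0x07,0x1a,0x12,0x02] = 16 ad 24 58 d1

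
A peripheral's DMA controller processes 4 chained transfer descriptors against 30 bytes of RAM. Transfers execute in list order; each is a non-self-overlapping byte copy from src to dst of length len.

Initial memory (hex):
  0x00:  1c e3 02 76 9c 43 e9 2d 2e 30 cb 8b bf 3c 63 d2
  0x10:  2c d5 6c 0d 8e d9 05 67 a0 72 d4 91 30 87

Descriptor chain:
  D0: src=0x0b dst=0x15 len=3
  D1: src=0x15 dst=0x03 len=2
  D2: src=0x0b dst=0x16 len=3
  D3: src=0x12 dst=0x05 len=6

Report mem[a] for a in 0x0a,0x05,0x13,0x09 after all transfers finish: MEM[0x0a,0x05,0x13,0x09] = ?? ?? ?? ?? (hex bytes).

MEM[0x0a,0x05,0x13,0x09] = bf 6c 0d 8b

  after D0: wrote 3B at 0x15 = 8bbf3c
  after D1: wrote 2B at 0x03 = 8bbf
  after D2: wrote 3B at 0x16 = 8bbf3c
  after D3: wrote 6B at 0x05 = 6c0d8e8b8bbf
query mem[0x0a]=0xbf, mem[0x05]=0x6c, mem[0x13]=0x0d, mem[0x09]=0x8b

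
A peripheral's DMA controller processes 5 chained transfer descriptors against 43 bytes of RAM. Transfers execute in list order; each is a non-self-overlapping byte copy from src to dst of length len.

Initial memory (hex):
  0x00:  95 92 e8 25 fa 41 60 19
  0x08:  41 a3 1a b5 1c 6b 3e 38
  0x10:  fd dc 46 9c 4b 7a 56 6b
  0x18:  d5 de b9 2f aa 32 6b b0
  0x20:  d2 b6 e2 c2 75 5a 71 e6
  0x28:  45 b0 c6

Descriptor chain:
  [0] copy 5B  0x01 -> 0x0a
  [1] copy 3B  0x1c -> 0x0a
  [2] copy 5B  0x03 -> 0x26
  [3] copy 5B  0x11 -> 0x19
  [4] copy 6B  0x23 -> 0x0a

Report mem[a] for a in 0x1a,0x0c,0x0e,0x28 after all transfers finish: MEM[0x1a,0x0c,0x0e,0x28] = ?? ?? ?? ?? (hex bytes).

  after D0: wrote 5B at 0x0a = 92e825fa41
  after D1: wrote 3B at 0x0a = aa326b
  after D2: wrote 5B at 0x26 = 25fa416019
  after D3: wrote 5B at 0x19 = dc469c4b7a
  after D4: wrote 6B at 0x0a = c2755a25fa41
query mem[0x1a]=0x46, mem[0x0c]=0x5a, mem[0x0e]=0xfa, mem[0x28]=0x41

MEM[0x1a,0x0c,0x0e,0x28] = 46 5a fa 41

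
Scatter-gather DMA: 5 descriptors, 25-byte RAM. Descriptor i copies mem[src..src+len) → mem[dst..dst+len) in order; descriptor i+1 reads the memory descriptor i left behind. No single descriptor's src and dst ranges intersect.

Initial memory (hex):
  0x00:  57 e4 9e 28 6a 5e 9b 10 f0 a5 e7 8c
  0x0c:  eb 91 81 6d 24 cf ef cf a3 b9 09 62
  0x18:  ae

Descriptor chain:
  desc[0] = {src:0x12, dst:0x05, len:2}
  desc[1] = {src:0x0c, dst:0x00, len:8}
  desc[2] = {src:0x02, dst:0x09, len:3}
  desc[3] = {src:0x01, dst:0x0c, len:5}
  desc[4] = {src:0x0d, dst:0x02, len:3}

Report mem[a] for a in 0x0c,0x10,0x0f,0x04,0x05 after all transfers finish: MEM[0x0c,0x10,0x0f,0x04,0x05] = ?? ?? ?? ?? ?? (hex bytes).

MEM[0x0c,0x10,0x0f,0x04,0x05] = 91 cf 24 24 cf

  after D0: wrote 2B at 0x05 = efcf
  after D1: wrote 8B at 0x00 = eb91816d24cfefcf
  after D2: wrote 3B at 0x09 = 816d24
  after D3: wrote 5B at 0x0c = 91816d24cf
  after D4: wrote 3B at 0x02 = 816d24
query mem[0x0c]=0x91, mem[0x10]=0xcf, mem[0x0f]=0x24, mem[0x04]=0x24, mem[0x05]=0xcf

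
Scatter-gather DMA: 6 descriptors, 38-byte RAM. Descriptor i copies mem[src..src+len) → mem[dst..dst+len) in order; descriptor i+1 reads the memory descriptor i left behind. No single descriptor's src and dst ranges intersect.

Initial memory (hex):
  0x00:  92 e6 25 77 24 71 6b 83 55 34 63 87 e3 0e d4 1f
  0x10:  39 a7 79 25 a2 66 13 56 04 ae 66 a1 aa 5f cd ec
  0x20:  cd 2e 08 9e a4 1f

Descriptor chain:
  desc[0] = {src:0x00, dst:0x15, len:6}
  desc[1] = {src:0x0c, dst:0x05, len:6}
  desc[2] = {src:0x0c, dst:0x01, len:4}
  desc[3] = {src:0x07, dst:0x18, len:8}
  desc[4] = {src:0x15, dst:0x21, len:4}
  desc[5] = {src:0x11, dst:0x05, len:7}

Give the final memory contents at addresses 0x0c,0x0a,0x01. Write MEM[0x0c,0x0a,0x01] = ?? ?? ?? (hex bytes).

MEM[0x0c,0x0a,0x01] = e3 e6 e3

  after D0: wrote 6B at 0x15 = 92e625772471
  after D1: wrote 6B at 0x05 = e30ed41f39a7
  after D2: wrote 4B at 0x01 = e30ed41f
  after D3: wrote 8B at 0x18 = d41f39a787e30ed4
  after D4: wrote 4B at 0x21 = 92e625d4
  after D5: wrote 7B at 0x05 = a77925a292e625
query mem[0x0c]=0xe3, mem[0x0a]=0xe6, mem[0x01]=0xe3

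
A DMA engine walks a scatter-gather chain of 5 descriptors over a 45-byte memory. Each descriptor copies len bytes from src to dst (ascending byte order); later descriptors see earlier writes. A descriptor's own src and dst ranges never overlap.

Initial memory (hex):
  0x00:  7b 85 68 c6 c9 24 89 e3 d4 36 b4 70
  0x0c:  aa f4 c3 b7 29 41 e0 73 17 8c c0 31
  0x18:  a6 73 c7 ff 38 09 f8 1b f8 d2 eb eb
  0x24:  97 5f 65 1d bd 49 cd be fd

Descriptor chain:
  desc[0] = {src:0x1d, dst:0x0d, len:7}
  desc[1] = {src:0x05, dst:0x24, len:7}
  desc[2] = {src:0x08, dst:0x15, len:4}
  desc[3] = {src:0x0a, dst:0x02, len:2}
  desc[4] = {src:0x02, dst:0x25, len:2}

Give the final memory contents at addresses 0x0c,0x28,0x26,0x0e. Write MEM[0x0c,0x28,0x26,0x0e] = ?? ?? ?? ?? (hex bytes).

  after D0: wrote 7B at 0x0d = 09f81bf8d2ebeb
  after D1: wrote 7B at 0x24 = 2489e3d436b470
  after D2: wrote 4B at 0x15 = d436b470
  after D3: wrote 2B at 0x02 = b470
  after D4: wrote 2B at 0x25 = b470
query mem[0x0c]=0xaa, mem[0x28]=0x36, mem[0x26]=0x70, mem[0x0e]=0xf8

MEM[0x0c,0x28,0x26,0x0e] = aa 36 70 f8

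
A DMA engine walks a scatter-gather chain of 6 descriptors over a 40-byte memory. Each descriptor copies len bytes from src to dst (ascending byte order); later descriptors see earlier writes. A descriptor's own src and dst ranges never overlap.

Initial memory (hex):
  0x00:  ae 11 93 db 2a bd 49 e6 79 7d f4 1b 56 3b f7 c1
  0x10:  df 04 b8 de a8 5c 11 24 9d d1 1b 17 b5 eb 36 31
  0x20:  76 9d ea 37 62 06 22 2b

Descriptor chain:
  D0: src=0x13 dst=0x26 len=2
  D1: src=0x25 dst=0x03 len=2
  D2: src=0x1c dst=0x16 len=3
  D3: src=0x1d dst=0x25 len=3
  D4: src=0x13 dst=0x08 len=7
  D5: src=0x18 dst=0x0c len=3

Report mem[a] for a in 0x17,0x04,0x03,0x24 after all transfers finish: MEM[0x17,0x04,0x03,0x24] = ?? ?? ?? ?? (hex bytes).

MEM[0x17,0x04,0x03,0x24] = eb de 06 62

[0] 0x13->0x26 len=2 : de a8
[1] 0x25->0x03 len=2 : 06 de
[2] 0x1c->0x16 len=3 : b5 eb 36
[3] 0x1d->0x25 len=3 : eb 36 31
[4] 0x13->0x08 len=7 : de a8 5c b5 eb 36 d1
[5] 0x18->0x0c len=3 : 36 d1 1b
query mem[0x17]=0xeb, mem[0x04]=0xde, mem[0x03]=0x06, mem[0x24]=0x62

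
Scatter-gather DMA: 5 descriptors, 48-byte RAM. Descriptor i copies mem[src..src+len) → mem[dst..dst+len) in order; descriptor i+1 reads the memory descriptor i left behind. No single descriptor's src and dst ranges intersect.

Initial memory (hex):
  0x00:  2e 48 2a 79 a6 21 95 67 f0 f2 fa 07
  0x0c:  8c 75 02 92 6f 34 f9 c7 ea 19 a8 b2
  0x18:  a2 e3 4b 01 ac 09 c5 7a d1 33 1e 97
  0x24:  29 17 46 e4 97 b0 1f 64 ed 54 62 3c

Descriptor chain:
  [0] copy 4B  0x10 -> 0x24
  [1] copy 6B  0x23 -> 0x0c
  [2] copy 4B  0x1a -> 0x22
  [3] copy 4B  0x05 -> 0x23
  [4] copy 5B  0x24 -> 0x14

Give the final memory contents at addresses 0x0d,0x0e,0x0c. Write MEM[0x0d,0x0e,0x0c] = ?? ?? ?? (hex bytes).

MEM[0x0d,0x0e,0x0c] = 6f 34 97

[0] 0x10->0x24 len=4 : 6f 34 f9 c7
[1] 0x23->0x0c len=6 : 97 6f 34 f9 c7 97
[2] 0x1a->0x22 len=4 : 4b 01 ac 09
[3] 0x05->0x23 len=4 : 21 95 67 f0
[4] 0x24->0x14 len=5 : 95 67 f0 c7 97
query mem[0x0d]=0x6f, mem[0x0e]=0x34, mem[0x0c]=0x97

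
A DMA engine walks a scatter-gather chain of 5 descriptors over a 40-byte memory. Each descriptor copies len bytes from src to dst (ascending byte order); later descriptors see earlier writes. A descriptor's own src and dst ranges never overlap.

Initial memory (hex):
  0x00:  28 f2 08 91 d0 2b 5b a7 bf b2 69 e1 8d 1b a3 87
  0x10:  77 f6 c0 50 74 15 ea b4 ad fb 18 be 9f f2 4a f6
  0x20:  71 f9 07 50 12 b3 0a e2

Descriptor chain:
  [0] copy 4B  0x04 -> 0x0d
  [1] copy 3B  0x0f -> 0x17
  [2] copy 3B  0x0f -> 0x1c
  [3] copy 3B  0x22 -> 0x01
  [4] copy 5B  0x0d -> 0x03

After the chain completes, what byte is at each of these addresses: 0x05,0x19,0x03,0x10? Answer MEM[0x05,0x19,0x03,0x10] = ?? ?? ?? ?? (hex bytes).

MEM[0x05,0x19,0x03,0x10] = 5b f6 d0 a7

#0 dst[0x0d+4] := {0xd0,0x2b,0x5b,0xa7}
#1 dst[0x17+3] := {0x5b,0xa7,0xf6}
#2 dst[0x1c+3] := {0x5b,0xa7,0xf6}
#3 dst[0x01+3] := {0x07,0x50,0x12}
#4 dst[0x03+5] := {0xd0,0x2b,0x5b,0xa7,0xf6}
query mem[0x05]=0x5b, mem[0x19]=0xf6, mem[0x03]=0xd0, mem[0x10]=0xa7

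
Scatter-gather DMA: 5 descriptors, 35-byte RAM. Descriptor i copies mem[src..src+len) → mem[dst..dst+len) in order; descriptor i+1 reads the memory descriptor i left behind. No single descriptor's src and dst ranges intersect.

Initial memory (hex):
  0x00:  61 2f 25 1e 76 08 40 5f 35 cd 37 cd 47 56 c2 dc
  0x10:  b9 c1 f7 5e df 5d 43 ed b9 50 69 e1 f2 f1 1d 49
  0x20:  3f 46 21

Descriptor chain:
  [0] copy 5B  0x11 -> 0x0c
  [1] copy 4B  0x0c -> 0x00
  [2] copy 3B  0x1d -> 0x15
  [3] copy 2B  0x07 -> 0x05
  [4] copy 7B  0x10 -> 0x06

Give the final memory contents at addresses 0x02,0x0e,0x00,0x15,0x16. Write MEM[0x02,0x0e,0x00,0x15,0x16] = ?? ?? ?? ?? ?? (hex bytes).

[0] 0x11->0x0c len=5 : c1 f7 5e df 5d
[1] 0x0c->0x00 len=4 : c1 f7 5e df
[2] 0x1d->0x15 len=3 : f1 1d 49
[3] 0x07->0x05 len=2 : 5f 35
[4] 0x10->0x06 len=7 : 5d c1 f7 5e df f1 1d
query mem[0x02]=0x5e, mem[0x0e]=0x5e, mem[0x00]=0xc1, mem[0x15]=0xf1, mem[0x16]=0x1d

MEM[0x02,0x0e,0x00,0x15,0x16] = 5e 5e c1 f1 1d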